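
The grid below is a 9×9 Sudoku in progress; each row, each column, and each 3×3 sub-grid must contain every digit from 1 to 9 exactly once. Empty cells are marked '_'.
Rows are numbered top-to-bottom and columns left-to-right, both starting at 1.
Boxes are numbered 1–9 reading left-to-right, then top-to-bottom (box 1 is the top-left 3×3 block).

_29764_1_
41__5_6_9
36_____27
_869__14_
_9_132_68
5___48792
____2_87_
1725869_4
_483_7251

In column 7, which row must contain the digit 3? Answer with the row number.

1

Consider where 3 can go in column 7.
r3c7 is out (row 3 already has a 3).
r5c7 is out (row 5 already has a 3).
So the only cell in column 7 that can hold 3 is r1c7.
That is row 1.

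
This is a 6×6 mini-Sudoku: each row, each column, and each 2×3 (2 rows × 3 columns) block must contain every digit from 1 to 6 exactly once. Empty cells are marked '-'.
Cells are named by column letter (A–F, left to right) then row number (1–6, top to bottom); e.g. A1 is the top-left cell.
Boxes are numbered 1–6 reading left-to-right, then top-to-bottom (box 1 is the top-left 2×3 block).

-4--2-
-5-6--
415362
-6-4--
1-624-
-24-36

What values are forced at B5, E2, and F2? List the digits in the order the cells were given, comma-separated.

For B5:
  Row 5 already contains {1, 2, 4, 6}.
  Column B already contains {1, 2, 4, 5, 6}.
  Its 2×3 block (box 5) already contains {1, 2, 4, 6}.
  The only value from 1–6 not eliminated is 3, so B5 = 3.
For E2:
  Row 2 already contains {5, 6}.
  Column E already contains {2, 3, 4, 6}.
  Its 2×3 block (box 2) already contains {2, 6}.
  The only value from 1–6 not eliminated is 1, so E2 = 1.
For F2:
  Consider where 4 can go in box 2.
  D1 is out (row 1 already has a 4).
  F1 is out (row 1 already has a 4).
  E2 is out (column E already has a 4).
  So the only cell in box 2 that can hold 4 is F2.
  So F2 = 4.

3,1,4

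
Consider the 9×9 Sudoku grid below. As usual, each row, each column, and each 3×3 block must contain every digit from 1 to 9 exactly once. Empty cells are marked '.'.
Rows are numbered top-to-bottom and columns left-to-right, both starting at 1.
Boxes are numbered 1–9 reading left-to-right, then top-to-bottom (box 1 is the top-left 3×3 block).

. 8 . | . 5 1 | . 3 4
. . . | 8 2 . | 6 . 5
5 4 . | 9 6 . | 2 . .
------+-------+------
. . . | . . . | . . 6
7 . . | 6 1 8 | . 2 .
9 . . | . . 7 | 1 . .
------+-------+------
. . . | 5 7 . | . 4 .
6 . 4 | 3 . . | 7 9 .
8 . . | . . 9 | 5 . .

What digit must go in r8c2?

5

Cell r8c2 itself could take any of {1, 2, 5} by direct elimination.
Consider where 5 can go in box 7.
r7c1 is out (row 7 already has a 5).
r7c2 is out (row 7 already has a 5).
r7c3 is out (row 7 already has a 5).
r9c2 is out (row 9 already has a 5).
r9c3 is out (row 9 already has a 5).
So the only cell in box 7 that can hold 5 is r8c2.
Therefore r8c2 = 5.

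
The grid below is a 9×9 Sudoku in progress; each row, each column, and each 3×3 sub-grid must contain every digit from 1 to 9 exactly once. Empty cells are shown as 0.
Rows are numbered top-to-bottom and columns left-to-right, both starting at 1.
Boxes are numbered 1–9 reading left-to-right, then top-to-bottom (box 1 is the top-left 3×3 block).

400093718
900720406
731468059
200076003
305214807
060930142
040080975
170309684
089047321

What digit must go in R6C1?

8

Row 6 already contains {1, 2, 3, 4, 6, 9}.
Column 1 already contains {1, 2, 3, 4, 7, 9}.
Its 3×3 block (box 4) already contains {2, 3, 5, 6}.
The only value from 1–9 not eliminated is 8, so R6C1 = 8.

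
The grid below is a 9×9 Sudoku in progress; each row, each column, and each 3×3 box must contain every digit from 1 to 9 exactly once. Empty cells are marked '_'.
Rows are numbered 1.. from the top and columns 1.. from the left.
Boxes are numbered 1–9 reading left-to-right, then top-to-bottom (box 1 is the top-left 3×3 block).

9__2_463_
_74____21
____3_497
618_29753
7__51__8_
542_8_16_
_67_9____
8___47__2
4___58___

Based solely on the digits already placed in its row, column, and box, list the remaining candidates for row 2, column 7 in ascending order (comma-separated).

5,8

Row 2 already contains {1, 2, 4, 7}.
Column 7 already contains {1, 4, 6, 7}.
Its 3×3 block (box 3) already contains {1, 2, 3, 4, 6, 7, 9}.
Removing those from 1–9 leaves {5, 8} as the candidates for row 2, column 7.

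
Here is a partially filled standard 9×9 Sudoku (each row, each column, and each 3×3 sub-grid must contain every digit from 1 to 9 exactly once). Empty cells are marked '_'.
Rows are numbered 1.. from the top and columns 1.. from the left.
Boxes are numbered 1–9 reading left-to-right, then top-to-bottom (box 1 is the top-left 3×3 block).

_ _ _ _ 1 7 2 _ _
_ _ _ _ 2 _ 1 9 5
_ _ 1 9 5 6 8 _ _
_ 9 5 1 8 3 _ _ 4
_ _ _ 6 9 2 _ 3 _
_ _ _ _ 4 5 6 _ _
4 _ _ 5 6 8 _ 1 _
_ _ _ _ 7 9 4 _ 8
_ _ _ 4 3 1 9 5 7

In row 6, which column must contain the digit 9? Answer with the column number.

Consider where 9 can go in row 6.
row 6, column 1 is out (box 4 already has a 9).
row 6, column 2 is out (column 2 already has a 9).
row 6, column 3 is out (box 4 already has a 9).
row 6, column 4 is out (column 4 already has a 9).
row 6, column 8 is out (column 8 already has a 9).
So the only cell in row 6 that can hold 9 is row 6, column 9.
That is column 9.

9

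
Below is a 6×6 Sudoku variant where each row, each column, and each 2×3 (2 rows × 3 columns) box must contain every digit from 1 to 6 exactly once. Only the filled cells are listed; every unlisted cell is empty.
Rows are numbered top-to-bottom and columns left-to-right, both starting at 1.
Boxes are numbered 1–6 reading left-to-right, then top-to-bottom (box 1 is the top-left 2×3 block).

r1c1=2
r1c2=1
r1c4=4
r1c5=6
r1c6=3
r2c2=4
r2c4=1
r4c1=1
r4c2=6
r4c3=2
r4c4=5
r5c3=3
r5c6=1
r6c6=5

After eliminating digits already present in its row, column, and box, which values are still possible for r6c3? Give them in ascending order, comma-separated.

1,4,6

Row 6 already contains {5}.
Column 3 already contains {2, 3}.
Its 2×3 block (box 5) already contains {3}.
Removing those from 1–6 leaves {1, 4, 6} as the candidates for r6c3.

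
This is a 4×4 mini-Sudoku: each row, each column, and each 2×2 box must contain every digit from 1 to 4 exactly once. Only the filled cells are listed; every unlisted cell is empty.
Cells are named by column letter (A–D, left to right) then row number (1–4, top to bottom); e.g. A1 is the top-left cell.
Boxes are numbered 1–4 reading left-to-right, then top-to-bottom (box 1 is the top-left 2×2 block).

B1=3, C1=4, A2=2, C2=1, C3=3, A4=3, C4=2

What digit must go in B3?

Cell B3 itself could take any of {1, 2, 4} by direct elimination.
Consider where 2 can go in row 3.
A3 is out (column A already has a 2).
D3 is out (box 4 already has a 2).
So the only cell in row 3 that can hold 2 is B3.
Therefore B3 = 2.

2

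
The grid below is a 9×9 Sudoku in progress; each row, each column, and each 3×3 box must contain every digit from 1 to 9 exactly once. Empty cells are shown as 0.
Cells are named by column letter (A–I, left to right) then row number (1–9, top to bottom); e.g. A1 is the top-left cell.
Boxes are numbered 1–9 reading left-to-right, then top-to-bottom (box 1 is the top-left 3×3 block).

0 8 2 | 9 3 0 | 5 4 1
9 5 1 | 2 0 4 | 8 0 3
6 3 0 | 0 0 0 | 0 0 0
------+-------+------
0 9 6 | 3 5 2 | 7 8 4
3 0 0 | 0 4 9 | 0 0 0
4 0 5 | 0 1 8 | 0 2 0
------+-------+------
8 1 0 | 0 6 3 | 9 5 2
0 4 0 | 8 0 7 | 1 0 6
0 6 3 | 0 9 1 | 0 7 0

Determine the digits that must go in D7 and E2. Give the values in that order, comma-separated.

For D7:
  Row 7 already contains {1, 2, 3, 5, 6, 8, 9}.
  Column D already contains {2, 3, 8, 9}.
  Its 3×3 block (box 8) already contains {1, 3, 6, 7, 8, 9}.
  The only value from 1–9 not eliminated is 4, so D7 = 4.
For E2:
  Row 2 already contains {1, 2, 3, 4, 5, 8, 9}.
  Column E already contains {1, 3, 4, 5, 6, 9}.
  Its 3×3 block (box 2) already contains {2, 3, 4, 9}.
  The only value from 1–9 not eliminated is 7, so E2 = 7.

4,7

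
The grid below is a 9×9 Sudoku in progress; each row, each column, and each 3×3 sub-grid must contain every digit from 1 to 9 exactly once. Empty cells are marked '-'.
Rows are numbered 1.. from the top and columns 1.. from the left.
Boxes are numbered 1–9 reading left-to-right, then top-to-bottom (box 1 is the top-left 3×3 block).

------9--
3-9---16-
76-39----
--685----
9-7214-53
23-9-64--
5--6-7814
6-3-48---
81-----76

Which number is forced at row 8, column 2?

7

Cell row 8, column 2 itself could take any of {2, 7, 9} by direct elimination.
Consider where 7 can go in box 7.
row 7, column 2 is out (row 7 already has a 7).
row 7, column 3 is out (row 7 already has a 7).
row 9, column 3 is out (row 9 already has a 7).
So the only cell in box 7 that can hold 7 is row 8, column 2.
Therefore row 8, column 2 = 7.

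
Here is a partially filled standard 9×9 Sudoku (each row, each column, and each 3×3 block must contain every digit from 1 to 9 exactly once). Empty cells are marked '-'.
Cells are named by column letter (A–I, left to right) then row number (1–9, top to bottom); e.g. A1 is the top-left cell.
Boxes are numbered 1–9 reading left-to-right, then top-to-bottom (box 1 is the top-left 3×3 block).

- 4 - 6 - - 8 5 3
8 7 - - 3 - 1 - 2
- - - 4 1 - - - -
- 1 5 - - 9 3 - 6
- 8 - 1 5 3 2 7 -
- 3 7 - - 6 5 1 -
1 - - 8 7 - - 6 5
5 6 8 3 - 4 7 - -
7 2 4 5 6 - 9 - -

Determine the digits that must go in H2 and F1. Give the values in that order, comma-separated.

For H2:
  Consider where 4 can go in row 2.
  C2 is out (column C already has a 4).
  D2 is out (column D already has a 4).
  F2 is out (column F already has a 4).
  So the only cell in row 2 that can hold 4 is H2.
  So H2 = 4.
For F1:
  Consider where 7 can go in row 1.
  A1 is out (column A already has a 7).
  C1 is out (column C already has a 7).
  E1 is out (column E already has a 7).
  So the only cell in row 1 that can hold 7 is F1.
  So F1 = 7.

4,7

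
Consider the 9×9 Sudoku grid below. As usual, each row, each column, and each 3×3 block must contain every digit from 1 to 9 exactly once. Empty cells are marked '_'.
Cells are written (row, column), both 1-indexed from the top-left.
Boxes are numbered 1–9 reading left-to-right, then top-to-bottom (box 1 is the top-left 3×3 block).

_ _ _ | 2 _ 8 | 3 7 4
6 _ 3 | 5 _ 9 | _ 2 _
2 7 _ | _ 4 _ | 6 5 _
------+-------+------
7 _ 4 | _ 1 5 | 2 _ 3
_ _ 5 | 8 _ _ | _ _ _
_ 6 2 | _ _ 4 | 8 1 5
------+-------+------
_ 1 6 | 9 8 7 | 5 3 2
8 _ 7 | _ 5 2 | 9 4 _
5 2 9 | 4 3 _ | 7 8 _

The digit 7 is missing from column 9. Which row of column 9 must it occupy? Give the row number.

Consider where 7 can go in column 9.
(2,9) is out (box 3 already has a 7).
(3,9) is out (row 3 already has a 7).
(8,9) is out (row 8 already has a 7).
(9,9) is out (row 9 already has a 7).
So the only cell in column 9 that can hold 7 is (5,9).
That is row 5.

5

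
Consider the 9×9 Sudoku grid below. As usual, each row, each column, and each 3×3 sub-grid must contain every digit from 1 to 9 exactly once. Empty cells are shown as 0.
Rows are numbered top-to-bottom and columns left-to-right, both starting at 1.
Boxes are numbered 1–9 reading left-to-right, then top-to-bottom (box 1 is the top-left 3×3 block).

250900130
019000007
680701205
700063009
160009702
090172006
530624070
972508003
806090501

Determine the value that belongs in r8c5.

1

Row 8 already contains {2, 3, 5, 7, 8, 9}.
Column 5 already contains {2, 6, 7, 9}.
Its 3×3 block (box 8) already contains {2, 4, 5, 6, 8, 9}.
The only value from 1–9 not eliminated is 1, so r8c5 = 1.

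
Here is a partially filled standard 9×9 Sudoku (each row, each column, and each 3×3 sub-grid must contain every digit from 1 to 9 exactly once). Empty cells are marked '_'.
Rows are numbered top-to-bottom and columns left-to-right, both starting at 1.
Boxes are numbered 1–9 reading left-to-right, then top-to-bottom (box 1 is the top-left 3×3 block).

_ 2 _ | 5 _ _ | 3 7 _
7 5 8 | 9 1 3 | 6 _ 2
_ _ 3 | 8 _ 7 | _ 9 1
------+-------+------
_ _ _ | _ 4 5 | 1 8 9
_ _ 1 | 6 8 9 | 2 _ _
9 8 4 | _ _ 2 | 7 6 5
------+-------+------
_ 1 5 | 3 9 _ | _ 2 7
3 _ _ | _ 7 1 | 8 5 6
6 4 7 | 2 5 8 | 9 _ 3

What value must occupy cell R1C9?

Cell R1C9 itself could take any of {4, 8} by direct elimination.
Consider where 8 can go in row 1.
R1C1 is out (box 1 already has a 8).
R1C3 is out (column 3 already has a 8).
R1C5 is out (column 5 already has a 8).
R1C6 is out (column 6 already has a 8).
So the only cell in row 1 that can hold 8 is R1C9.
Therefore R1C9 = 8.

8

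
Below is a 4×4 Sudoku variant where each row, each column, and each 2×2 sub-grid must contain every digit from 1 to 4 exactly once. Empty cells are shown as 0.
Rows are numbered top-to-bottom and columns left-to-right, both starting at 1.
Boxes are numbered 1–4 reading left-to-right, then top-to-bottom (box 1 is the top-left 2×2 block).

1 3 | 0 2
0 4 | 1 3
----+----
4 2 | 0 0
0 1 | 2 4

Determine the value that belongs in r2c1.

2

Row 2 already contains {1, 3, 4}.
Column 1 already contains {1, 4}.
Its 2×2 block (box 1) already contains {1, 3, 4}.
The only value from 1–4 not eliminated is 2, so r2c1 = 2.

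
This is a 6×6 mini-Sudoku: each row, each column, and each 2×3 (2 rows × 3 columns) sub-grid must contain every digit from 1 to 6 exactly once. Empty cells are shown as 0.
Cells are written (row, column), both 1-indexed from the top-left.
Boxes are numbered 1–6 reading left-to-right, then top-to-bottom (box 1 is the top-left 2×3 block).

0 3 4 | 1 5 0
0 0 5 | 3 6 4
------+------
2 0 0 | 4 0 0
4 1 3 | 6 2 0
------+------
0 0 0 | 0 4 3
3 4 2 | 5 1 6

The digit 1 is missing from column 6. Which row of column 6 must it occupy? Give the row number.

3

Consider where 1 can go in column 6.
(1,6) is out (row 1 already has a 1).
(4,6) is out (row 4 already has a 1).
So the only cell in column 6 that can hold 1 is (3,6).
That is row 3.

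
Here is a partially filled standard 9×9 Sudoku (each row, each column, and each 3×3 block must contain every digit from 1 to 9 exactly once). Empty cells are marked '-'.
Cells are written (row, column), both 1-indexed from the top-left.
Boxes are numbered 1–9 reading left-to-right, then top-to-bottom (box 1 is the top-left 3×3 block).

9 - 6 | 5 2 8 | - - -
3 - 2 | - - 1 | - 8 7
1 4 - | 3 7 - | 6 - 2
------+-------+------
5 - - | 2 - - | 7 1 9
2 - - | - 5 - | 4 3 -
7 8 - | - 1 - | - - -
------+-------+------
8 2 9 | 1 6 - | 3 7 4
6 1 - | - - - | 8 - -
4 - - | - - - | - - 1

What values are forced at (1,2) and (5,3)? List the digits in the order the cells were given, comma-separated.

For (1,2):
  Row 1 already contains {2, 5, 6, 8, 9}.
  Column 2 already contains {1, 2, 4, 8}.
  Its 3×3 block (box 1) already contains {1, 2, 3, 4, 6, 9}.
  The only value from 1–9 not eliminated is 7, so (1,2) = 7.
For (5,3):
  Row 5 already contains {2, 3, 4, 5}.
  Column 3 already contains {2, 6, 9}.
  Its 3×3 block (box 4) already contains {2, 5, 7, 8}.
  The only value from 1–9 not eliminated is 1, so (5,3) = 1.

7,1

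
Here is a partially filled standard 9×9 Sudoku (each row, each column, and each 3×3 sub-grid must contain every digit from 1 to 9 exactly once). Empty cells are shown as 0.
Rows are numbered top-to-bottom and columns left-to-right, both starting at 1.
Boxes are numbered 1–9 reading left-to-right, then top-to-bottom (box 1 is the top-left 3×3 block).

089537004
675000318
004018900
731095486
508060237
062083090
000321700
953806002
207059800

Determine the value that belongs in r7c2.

4

Row 7 already contains {1, 2, 3, 7}.
Column 2 already contains {3, 5, 6, 7, 8}.
Its 3×3 block (box 7) already contains {2, 3, 5, 7, 9}.
The only value from 1–9 not eliminated is 4, so r7c2 = 4.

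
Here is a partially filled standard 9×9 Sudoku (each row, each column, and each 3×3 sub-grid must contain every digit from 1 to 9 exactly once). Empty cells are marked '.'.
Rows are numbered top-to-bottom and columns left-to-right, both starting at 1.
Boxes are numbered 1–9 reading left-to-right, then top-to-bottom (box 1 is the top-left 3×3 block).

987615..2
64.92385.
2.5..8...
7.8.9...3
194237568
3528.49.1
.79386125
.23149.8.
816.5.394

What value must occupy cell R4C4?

Row 4 already contains {3, 7, 8, 9}.
Column 4 already contains {1, 2, 3, 6, 8, 9}.
Its 3×3 block (box 5) already contains {2, 3, 4, 7, 8, 9}.
The only value from 1–9 not eliminated is 5, so R4C4 = 5.

5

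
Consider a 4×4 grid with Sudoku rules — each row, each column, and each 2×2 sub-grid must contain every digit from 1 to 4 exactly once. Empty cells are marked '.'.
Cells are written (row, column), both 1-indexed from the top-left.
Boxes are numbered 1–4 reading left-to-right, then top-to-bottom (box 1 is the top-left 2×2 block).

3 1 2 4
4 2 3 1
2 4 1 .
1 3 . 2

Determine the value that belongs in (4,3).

Row 4 already contains {1, 2, 3}.
Column 3 already contains {1, 2, 3}.
Its 2×2 block (box 4) already contains {1, 2}.
The only value from 1–4 not eliminated is 4, so (4,3) = 4.

4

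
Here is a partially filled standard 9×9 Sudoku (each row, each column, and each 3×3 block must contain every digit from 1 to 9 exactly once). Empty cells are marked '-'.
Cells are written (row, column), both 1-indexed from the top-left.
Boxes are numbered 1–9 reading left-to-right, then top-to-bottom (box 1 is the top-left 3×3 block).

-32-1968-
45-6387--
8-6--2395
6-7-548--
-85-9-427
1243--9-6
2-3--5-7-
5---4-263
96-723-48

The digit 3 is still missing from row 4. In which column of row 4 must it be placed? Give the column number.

Consider where 3 can go in row 4.
(4,2) is out (column 2 already has a 3).
(4,4) is out (column 4 already has a 3).
(4,9) is out (column 9 already has a 3).
So the only cell in row 4 that can hold 3 is (4,8).
That is column 8.

8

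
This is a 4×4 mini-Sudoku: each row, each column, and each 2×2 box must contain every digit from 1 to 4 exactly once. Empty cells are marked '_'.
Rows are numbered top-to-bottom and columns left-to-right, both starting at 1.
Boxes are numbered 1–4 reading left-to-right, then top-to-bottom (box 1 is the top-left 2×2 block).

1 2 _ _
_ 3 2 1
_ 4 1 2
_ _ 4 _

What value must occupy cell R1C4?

4

Cell R1C4 itself could take any of {3, 4} by direct elimination.
Consider where 4 can go in row 1.
R1C3 is out (column 3 already has a 4).
So the only cell in row 1 that can hold 4 is R1C4.
Therefore R1C4 = 4.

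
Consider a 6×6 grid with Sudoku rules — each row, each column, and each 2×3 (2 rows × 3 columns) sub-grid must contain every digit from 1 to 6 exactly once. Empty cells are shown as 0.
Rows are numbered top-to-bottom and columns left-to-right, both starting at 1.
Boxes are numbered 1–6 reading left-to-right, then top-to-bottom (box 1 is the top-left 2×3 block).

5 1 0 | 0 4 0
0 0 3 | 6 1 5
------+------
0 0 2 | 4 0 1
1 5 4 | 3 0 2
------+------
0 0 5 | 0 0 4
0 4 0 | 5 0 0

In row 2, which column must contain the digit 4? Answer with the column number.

1

Consider where 4 can go in row 2.
r2c2 is out (column 2 already has a 4).
So the only cell in row 2 that can hold 4 is r2c1.
That is column 1.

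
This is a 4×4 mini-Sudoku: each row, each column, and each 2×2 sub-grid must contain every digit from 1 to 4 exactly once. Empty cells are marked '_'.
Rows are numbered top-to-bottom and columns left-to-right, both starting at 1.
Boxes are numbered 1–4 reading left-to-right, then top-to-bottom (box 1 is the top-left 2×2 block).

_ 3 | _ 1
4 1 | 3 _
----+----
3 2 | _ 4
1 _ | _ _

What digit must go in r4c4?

Cell r4c4 itself could take any of {2, 3} by direct elimination.
Consider where 3 can go in column 4.
r2c4 is out (row 2 already has a 3).
So the only cell in column 4 that can hold 3 is r4c4.
Therefore r4c4 = 3.

3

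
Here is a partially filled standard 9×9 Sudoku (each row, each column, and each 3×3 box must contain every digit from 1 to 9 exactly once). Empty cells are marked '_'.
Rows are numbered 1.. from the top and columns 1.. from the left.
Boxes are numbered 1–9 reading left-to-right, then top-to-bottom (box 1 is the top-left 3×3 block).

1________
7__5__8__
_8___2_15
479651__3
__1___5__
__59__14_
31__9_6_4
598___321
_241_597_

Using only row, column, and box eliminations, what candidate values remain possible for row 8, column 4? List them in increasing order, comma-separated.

Row 8 already contains {1, 2, 3, 5, 8, 9}.
Column 4 already contains {1, 5, 6, 9}.
Its 3×3 block (box 8) already contains {1, 5, 9}.
Removing those from 1–9 leaves {4, 7} as the candidates for row 8, column 4.

4,7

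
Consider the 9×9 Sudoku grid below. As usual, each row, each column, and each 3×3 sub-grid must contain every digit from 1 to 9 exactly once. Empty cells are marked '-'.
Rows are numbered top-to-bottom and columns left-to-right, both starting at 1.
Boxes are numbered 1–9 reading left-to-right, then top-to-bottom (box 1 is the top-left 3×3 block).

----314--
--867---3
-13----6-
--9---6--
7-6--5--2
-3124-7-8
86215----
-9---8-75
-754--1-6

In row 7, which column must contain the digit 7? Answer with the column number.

6

Consider where 7 can go in row 7.
R7C7 is out (column 7 already has a 7).
R7C8 is out (column 8 already has a 7).
R7C9 is out (box 9 already has a 7).
So the only cell in row 7 that can hold 7 is R7C6.
That is column 6.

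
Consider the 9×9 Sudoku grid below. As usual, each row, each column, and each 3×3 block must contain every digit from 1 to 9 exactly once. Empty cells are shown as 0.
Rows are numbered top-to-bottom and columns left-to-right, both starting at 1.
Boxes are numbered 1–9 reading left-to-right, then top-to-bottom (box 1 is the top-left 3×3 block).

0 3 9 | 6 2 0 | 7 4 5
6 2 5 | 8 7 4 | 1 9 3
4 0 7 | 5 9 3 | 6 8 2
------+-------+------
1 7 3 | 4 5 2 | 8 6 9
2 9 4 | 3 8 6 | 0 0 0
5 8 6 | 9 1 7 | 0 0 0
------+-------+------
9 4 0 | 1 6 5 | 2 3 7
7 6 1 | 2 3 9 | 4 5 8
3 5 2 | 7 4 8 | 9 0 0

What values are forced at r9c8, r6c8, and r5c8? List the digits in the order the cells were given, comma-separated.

For r9c8:
  Row 9 already contains {2, 3, 4, 5, 7, 8, 9}.
  Column 8 already contains {3, 4, 5, 6, 8, 9}.
  Its 3×3 block (box 9) already contains {2, 3, 4, 5, 7, 8, 9}.
  The only value from 1–9 not eliminated is 1, so r9c8 = 1.
For r6c8:
  Row 6 already contains {1, 5, 6, 7, 8, 9}.
  Column 8 already contains {3, 4, 5, 6, 8, 9}.
  Its 3×3 block (box 6) already contains {6, 8, 9}.
  The only value from 1–9 not eliminated is 2, so r6c8 = 2.
For r5c8:
  Consider where 7 can go in box 6.
  r5c7 is out (column 7 already has a 7).
  r5c9 is out (column 9 already has a 7).
  r6c7 is out (row 6 already has a 7).
  r6c8 is out (row 6 already has a 7).
  r6c9 is out (row 6 already has a 7).
  So the only cell in box 6 that can hold 7 is r5c8.
  So r5c8 = 7.

1,2,7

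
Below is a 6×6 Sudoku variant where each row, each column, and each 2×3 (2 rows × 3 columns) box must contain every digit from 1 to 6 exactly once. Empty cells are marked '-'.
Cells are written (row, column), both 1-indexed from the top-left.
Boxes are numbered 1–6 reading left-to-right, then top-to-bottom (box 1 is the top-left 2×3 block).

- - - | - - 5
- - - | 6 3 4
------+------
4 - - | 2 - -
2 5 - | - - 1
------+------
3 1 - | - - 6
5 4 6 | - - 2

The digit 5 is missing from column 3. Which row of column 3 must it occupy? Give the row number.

Consider where 5 can go in column 3.
(1,3) is out (row 1 already has a 5).
(3,3) is out (box 3 already has a 5).
(4,3) is out (row 4 already has a 5).
(5,3) is out (box 5 already has a 5).
So the only cell in column 3 that can hold 5 is (2,3).
That is row 2.

2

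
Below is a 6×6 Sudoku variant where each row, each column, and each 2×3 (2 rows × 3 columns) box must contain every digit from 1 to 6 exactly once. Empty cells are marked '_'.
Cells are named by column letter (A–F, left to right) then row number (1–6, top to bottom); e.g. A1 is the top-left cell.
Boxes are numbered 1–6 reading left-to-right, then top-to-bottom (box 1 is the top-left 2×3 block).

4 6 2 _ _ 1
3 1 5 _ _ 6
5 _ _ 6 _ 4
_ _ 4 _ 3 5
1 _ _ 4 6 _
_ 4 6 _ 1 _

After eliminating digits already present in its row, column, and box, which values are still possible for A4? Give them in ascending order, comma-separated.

2,6

Row 4 already contains {3, 4, 5}.
Column A already contains {1, 3, 4, 5}.
Its 2×3 block (box 3) already contains {4, 5}.
Removing those from 1–6 leaves {2, 6} as the candidates for A4.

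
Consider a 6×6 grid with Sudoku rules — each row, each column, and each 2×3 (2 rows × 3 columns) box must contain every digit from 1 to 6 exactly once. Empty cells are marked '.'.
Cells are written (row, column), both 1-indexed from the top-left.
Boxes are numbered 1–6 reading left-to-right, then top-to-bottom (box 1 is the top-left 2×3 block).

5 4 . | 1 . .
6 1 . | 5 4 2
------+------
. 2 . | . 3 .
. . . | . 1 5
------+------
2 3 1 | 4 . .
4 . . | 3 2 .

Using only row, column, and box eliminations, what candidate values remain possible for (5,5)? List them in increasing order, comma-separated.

Row 5 already contains {1, 2, 3, 4}.
Column 5 already contains {1, 2, 3, 4}.
Its 2×3 block (box 6) already contains {2, 3, 4}.
Removing those from 1–6 leaves {5, 6} as the candidates for (5,5).

5,6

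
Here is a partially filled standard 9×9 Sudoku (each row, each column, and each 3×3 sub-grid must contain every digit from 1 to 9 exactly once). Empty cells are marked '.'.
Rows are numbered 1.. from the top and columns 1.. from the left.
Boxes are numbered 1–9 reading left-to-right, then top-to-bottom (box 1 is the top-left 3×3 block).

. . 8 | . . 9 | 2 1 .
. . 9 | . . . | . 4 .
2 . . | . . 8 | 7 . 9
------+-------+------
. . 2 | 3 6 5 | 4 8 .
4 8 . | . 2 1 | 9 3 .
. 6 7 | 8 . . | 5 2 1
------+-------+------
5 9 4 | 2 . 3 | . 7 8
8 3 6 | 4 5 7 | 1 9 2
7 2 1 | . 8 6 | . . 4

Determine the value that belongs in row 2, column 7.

Cell row 2, column 7 itself could take any of {3, 6, 8} by direct elimination.
Consider where 8 can go in row 2.
row 2, column 1 is out (column 1 already has a 8). row 2, column 2 is out (column 2 already has a 8). row 2, column 4 is out (column 4 already has a 8). row 2, column 5 is out (column 5 already has a 8). The remaining empty cells in row 2 are similarly blocked.
So the only cell in row 2 that can hold 8 is row 2, column 7.
Therefore row 2, column 7 = 8.

8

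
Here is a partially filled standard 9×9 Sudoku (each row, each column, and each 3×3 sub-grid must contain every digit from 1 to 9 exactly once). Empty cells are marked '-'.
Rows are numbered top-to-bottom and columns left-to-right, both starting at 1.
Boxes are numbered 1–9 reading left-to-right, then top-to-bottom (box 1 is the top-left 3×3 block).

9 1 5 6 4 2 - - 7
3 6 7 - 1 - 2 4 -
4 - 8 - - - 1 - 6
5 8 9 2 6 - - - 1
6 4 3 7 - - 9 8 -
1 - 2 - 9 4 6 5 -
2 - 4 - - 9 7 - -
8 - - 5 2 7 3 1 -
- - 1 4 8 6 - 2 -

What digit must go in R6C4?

Cell R6C4 itself could take any of {3, 8} by direct elimination.
Consider where 8 can go in row 6.
R6C2 is out (column 2 already has a 8).
R6C9 is out (box 6 already has a 8).
So the only cell in row 6 that can hold 8 is R6C4.
Therefore R6C4 = 8.

8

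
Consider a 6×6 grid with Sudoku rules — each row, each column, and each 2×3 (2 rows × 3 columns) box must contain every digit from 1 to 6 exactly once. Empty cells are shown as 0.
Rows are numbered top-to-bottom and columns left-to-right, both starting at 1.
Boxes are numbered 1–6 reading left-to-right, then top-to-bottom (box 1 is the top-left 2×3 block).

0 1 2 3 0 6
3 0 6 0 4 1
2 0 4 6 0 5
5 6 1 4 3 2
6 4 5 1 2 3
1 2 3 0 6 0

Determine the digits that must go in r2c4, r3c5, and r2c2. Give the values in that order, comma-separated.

For r2c4:
  Consider where 2 can go in row 2.
  r2c2 is out (column 2 already has a 2).
  So the only cell in row 2 that can hold 2 is r2c4.
  So r2c4 = 2.
For r3c5:
  Row 3 already contains {2, 4, 5, 6}.
  Column 5 already contains {2, 3, 4, 6}.
  Its 2×3 block (box 4) already contains {2, 3, 4, 5, 6}.
  The only value from 1–6 not eliminated is 1, so r3c5 = 1.
For r2c2:
  Row 2 already contains {1, 3, 4, 6}.
  Column 2 already contains {1, 2, 4, 6}.
  Its 2×3 block (box 1) already contains {1, 2, 3, 6}.
  The only value from 1–6 not eliminated is 5, so r2c2 = 5.

2,1,5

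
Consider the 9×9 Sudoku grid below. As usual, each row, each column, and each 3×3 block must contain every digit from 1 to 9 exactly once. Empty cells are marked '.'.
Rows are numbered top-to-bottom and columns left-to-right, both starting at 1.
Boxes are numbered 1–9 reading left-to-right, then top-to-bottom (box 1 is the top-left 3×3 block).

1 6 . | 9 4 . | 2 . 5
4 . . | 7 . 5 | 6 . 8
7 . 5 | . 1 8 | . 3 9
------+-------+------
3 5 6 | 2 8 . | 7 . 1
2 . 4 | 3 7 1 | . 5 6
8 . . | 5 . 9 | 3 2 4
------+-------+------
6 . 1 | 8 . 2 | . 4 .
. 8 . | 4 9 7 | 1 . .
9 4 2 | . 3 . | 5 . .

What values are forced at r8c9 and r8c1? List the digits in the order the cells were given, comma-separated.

For r8c9:
  Consider where 2 can go in row 8.
  r8c1 is out (column 1 already has a 2).
  r8c3 is out (column 3 already has a 2).
  r8c8 is out (column 8 already has a 2).
  So the only cell in row 8 that can hold 2 is r8c9.
  So r8c9 = 2.
For r8c1:
  Row 8 already contains {1, 4, 7, 8, 9}.
  Column 1 already contains {1, 2, 3, 4, 6, 7, 8, 9}.
  Its 3×3 block (box 7) already contains {1, 2, 4, 6, 8, 9}.
  The only value from 1–9 not eliminated is 5, so r8c1 = 5.

2,5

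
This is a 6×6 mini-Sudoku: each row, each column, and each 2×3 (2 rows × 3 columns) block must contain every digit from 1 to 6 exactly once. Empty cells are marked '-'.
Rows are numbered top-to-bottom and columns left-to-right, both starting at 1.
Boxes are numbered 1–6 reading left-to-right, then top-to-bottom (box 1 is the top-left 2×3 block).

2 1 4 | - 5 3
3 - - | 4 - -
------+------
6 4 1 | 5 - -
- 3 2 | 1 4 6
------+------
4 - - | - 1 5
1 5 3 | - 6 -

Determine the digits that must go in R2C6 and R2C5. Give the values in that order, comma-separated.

For R2C6:
  Consider where 1 can go in column 6.
  R3C6 is out (row 3 already has a 1).
  R6C6 is out (row 6 already has a 1).
  So the only cell in column 6 that can hold 1 is R2C6.
  So R2C6 = 1.
For R2C5:
  Row 2 already contains {3, 4}.
  Column 5 already contains {1, 4, 5, 6}.
  Its 2×3 block (box 2) already contains {3, 4, 5}.
  The only value from 1–6 not eliminated is 2, so R2C5 = 2.

1,2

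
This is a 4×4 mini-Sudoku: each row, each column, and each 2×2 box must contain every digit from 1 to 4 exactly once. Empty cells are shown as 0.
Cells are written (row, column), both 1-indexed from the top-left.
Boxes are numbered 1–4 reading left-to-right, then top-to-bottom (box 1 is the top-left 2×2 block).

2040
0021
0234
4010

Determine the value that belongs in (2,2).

Cell (2,2) itself could take any of {3, 4} by direct elimination.
Consider where 4 can go in box 1.
(1,2) is out (row 1 already has a 4).
(2,1) is out (column 1 already has a 4).
So the only cell in box 1 that can hold 4 is (2,2).
Therefore (2,2) = 4.

4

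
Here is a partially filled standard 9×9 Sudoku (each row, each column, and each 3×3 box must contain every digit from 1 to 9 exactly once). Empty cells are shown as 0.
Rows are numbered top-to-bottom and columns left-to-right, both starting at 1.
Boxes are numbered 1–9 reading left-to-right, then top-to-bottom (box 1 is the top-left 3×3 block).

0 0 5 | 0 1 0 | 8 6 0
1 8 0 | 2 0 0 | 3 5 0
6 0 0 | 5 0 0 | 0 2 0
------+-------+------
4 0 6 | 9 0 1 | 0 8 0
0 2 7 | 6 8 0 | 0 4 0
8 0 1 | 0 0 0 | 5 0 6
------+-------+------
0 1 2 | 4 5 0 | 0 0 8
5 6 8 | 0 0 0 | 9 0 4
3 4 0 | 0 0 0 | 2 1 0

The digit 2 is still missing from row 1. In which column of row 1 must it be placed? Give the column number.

Consider where 2 can go in row 1.
R1C2 is out (column 2 already has a 2).
R1C4 is out (column 4 already has a 2).
R1C6 is out (box 2 already has a 2).
R1C9 is out (box 3 already has a 2).
So the only cell in row 1 that can hold 2 is R1C1.
That is column 1.

1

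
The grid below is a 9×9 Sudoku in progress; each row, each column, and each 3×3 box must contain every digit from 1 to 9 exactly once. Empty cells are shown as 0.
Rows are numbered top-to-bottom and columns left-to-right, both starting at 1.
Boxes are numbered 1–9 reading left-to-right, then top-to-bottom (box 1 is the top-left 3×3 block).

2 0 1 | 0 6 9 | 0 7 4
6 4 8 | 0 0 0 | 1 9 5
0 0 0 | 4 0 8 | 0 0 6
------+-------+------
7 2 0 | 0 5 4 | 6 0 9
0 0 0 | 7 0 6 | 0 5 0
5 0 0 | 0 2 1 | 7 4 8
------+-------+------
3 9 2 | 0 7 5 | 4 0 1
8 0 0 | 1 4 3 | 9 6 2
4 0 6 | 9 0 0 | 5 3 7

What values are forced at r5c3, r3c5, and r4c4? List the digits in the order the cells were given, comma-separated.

4,1,8

For r5c3:
  Consider where 4 can go in box 4.
  r4c3 is out (row 4 already has a 4).
  r5c1 is out (column 1 already has a 4).
  r5c2 is out (column 2 already has a 4).
  r6c2 is out (row 6 already has a 4).
  r6c3 is out (row 6 already has a 4).
  So the only cell in box 4 that can hold 4 is r5c3.
  So r5c3 = 4.
For r3c5:
  Consider where 1 can go in row 3.
  r3c1 is out (box 1 already has a 1).
  r3c2 is out (box 1 already has a 1).
  r3c3 is out (column 3 already has a 1).
  r3c7 is out (column 7 already has a 1).
  r3c8 is out (box 3 already has a 1).
  So the only cell in row 3 that can hold 1 is r3c5.
  So r3c5 = 1.
For r4c4:
  Consider where 8 can go in row 4.
  r4c3 is out (column 3 already has a 8).
  r4c8 is out (box 6 already has a 8).
  So the only cell in row 4 that can hold 8 is r4c4.
  So r4c4 = 8.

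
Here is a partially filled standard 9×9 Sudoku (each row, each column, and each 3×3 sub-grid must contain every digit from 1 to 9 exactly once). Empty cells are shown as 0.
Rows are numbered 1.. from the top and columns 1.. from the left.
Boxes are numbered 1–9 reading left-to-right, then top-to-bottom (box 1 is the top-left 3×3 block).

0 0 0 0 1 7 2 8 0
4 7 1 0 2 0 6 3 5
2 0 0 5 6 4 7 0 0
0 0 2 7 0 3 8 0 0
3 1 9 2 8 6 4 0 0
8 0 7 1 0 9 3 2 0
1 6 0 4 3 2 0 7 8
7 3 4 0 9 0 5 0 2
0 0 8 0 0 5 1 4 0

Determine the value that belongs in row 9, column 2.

Cell row 9, column 2 itself could take any of {2, 9} by direct elimination.
Consider where 2 can go in row 9.
row 9, column 1 is out (column 1 already has a 2).
row 9, column 4 is out (column 4 already has a 2).
row 9, column 5 is out (column 5 already has a 2).
row 9, column 9 is out (column 9 already has a 2).
So the only cell in row 9 that can hold 2 is row 9, column 2.
Therefore row 9, column 2 = 2.

2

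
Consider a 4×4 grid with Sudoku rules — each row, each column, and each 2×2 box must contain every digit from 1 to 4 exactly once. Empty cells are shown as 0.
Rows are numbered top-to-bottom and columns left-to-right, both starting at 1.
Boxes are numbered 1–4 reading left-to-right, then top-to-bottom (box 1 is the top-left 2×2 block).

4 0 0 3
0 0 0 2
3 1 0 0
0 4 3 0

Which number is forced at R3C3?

Cell R3C3 itself could take any of {2, 4} by direct elimination.
Consider where 2 can go in column 3.
R1C3 is out (box 2 already has a 2).
R2C3 is out (row 2 already has a 2).
So the only cell in column 3 that can hold 2 is R3C3.
Therefore R3C3 = 2.

2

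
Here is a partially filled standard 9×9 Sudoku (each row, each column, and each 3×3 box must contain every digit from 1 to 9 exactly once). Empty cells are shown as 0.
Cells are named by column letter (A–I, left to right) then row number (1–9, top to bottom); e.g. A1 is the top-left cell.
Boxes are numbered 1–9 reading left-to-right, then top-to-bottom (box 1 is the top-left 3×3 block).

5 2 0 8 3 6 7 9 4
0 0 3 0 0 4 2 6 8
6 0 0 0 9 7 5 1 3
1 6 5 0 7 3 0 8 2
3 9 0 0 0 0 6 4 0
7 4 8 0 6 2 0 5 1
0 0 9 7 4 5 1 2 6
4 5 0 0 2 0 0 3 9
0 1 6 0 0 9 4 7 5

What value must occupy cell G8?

Row 8 already contains {2, 3, 4, 5, 9}.
Column G already contains {1, 2, 4, 5, 6, 7}.
Its 3×3 block (box 9) already contains {1, 2, 3, 4, 5, 6, 7, 9}.
The only value from 1–9 not eliminated is 8, so G8 = 8.

8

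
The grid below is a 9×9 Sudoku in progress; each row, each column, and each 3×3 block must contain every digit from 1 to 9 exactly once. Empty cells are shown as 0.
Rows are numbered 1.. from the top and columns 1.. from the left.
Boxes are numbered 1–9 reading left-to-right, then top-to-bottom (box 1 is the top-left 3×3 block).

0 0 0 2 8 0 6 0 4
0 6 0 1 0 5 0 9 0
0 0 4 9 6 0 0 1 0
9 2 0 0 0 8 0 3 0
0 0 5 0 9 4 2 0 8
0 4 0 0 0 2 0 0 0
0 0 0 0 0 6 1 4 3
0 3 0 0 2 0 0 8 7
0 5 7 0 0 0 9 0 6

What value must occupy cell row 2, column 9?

2

Row 2 already contains {1, 5, 6, 9}.
Column 9 already contains {3, 4, 6, 7, 8}.
Its 3×3 block (box 3) already contains {1, 4, 6, 9}.
The only value from 1–9 not eliminated is 2, so row 2, column 9 = 2.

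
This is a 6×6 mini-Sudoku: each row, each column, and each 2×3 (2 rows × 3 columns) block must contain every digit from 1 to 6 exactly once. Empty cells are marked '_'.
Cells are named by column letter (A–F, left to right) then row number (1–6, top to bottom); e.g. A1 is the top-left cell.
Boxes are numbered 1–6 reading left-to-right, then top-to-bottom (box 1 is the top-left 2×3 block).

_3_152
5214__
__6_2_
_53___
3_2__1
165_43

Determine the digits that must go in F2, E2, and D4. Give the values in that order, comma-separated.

6,3,6

For F2:
  Row 2 already contains {1, 2, 4, 5}.
  Column F already contains {1, 2, 3}.
  Its 2×3 block (box 2) already contains {1, 2, 4, 5}.
  The only value from 1–6 not eliminated is 6, so F2 = 6.
For E2:
  Consider where 3 can go in row 2.
  F2 is out (column F already has a 3).
  So the only cell in row 2 that can hold 3 is E2.
  So E2 = 3.
For D4:
  Row 4 already contains {3, 5}.
  Column D already contains {1, 4}.
  Its 2×3 block (box 4) already contains {2}.
  The only value from 1–6 not eliminated is 6, so D4 = 6.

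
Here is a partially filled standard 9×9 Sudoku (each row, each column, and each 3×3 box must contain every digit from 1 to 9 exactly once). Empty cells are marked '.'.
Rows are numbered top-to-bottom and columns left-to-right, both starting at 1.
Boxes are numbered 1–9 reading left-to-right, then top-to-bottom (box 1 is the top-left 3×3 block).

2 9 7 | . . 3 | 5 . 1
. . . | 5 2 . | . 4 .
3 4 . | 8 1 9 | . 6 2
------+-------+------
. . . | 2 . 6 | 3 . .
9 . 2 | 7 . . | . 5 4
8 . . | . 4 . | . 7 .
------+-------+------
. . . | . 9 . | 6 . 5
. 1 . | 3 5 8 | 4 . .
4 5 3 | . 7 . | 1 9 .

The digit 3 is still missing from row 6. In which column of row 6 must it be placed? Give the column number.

Consider where 3 can go in row 6.
r6c3 is out (column 3 already has a 3).
r6c4 is out (column 4 already has a 3).
r6c6 is out (column 6 already has a 3).
r6c7 is out (column 7 already has a 3).
r6c9 is out (box 6 already has a 3).
So the only cell in row 6 that can hold 3 is r6c2.
That is column 2.

2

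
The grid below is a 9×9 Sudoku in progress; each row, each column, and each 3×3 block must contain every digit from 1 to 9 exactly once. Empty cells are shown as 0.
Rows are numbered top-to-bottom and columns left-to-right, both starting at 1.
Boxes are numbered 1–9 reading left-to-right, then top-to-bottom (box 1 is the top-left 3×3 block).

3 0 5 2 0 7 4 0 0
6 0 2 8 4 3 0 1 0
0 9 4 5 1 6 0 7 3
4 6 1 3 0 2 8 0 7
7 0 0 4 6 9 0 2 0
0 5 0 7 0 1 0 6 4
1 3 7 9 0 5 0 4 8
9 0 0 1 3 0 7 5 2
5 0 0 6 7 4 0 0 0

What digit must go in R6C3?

9

Cell R6C3 itself could take any of {3, 8, 9} by direct elimination.
Consider where 9 can go in box 4.
R5C2 is out (row 5 already has a 9).
R5C3 is out (row 5 already has a 9).
R6C1 is out (column 1 already has a 9).
So the only cell in box 4 that can hold 9 is R6C3.
Therefore R6C3 = 9.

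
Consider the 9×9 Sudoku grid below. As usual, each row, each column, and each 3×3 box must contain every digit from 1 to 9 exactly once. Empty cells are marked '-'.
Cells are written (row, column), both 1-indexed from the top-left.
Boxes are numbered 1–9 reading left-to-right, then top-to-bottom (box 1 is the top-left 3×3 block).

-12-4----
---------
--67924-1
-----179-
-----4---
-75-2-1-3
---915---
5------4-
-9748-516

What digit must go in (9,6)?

Row 9 already contains {1, 4, 5, 6, 7, 8, 9}.
Column 6 already contains {1, 2, 4, 5}.
Its 3×3 block (box 8) already contains {1, 4, 5, 8, 9}.
The only value from 1–9 not eliminated is 3, so (9,6) = 3.

3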